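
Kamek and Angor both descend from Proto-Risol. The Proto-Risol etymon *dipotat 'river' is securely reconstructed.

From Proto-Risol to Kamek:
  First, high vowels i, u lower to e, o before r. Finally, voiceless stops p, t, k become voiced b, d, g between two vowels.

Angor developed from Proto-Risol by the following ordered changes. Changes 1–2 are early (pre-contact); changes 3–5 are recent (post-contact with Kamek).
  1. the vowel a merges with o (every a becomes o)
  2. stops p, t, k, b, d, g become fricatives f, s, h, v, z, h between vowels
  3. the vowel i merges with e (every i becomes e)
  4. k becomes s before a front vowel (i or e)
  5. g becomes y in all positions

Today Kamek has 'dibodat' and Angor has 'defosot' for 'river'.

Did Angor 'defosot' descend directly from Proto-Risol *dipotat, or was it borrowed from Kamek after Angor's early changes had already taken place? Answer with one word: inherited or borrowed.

inherited

If inherited, *dipotat would pass through all of Angor's changes:
Angor: *dipotat
  dipotat → dipotot   [vowel merger]
  dipotot → difosot   [intervocalic lenition]
  difosot → defosot   [vowel merger]
  defosot (rule 4 does not apply)
  defosot (rule 5 does not apply)
  giving Angor defosot.
If borrowed from Kamek 'dibodat' after the early changes, it would undergo only the recent ones:
  rule 3 (vowel merger): dibodat → debodat
  rule 4 (palatalisation): no change (debodat)
  rule 5 (unconditioned shift): no change (debodat)
  ⇒ as a loan: debodat
Angor 'defosot' matches the inherited outcome exactly, so it is an inherited cognate, not a loan.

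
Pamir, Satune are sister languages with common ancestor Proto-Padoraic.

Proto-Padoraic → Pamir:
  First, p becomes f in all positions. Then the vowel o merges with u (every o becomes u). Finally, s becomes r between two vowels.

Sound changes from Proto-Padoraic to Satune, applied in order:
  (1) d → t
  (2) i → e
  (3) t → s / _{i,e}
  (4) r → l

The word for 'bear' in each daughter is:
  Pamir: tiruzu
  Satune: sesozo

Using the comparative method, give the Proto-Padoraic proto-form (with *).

Position 2: Pamir has i, Satune has e. Pamir preserves i here (none of its changes turn any other segment into i), so the proto-segment is *i.
Position 4: Pamir has u, Satune has o. Satune preserves o here (none of its changes turn any other segment into o), so the proto-segment is *o.
Verify the candidate proto-form against each daughter:
Pamir: *tisozo > tisuzu > tiruzu  (by vowel merger, rhotacism)
Satune: *tisozo > tesozo > sesozo  (by vowel merger, palatalisation)
Only *tisozo yields all of Pamir tiruzu, Satune sesozo.

*tisozo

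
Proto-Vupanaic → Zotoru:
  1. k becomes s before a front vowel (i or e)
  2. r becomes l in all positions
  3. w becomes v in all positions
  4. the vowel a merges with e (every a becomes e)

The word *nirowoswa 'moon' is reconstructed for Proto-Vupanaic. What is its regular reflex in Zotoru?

nilovosve

Zotoru: *nirowoswa > nilowoswa > nilovosva > nilovosve  (by unconditioned shift, unconditioned shift, vowel merger)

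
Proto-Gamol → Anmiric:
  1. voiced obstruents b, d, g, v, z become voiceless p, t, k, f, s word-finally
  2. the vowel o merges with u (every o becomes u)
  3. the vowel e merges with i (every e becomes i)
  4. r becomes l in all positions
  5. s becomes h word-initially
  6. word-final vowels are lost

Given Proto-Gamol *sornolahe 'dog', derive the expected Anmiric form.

Anmiric: *sornolahe
  sornolahe (rule 1 does not apply)
  sornolahe → surnulahe   [vowel merger]
  surnulahe → surnulahi   [vowel merger]
  surnulahi → sulnulahi   [unconditioned shift]
  sulnulahi → hulnulahi   [debuccalisation]
  hulnulahi → hulnulah   [apocope]
  giving Anmiric hulnulah.

hulnulah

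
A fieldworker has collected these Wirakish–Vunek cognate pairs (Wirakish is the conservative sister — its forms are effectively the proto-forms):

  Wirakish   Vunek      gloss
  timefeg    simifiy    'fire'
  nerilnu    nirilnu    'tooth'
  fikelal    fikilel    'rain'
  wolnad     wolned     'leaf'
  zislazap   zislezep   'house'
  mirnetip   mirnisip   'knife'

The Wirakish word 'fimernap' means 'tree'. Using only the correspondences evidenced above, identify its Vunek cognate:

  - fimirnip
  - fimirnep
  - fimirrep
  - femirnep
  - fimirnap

nerilnu ~ nirilnu — Wirakish e corresponds to Vunek i after a consonant, before r.
zislazap ~ zislezep — Wirakish a corresponds to Vunek e after a consonant, before a labial obstruent.
Applying these to Wirakish 'fimernap':
  fimernap → fimirnap   (e→i after a consonant, before r)
  fimirnap → fimirnep   (a→e after a consonant, before a labial obstruent)
So the Vunek cognate is 'fimirnep'.

fimirnep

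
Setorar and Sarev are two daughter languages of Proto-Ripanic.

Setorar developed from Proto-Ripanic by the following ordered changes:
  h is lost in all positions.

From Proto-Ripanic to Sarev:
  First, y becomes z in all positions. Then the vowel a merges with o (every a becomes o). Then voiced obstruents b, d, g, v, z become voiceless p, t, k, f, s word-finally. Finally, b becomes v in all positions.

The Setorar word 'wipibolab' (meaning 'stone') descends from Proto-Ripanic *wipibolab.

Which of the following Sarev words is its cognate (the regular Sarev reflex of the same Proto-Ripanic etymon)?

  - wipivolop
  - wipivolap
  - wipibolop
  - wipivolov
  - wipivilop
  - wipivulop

wipivolop

Sarev: *wipibolab > wipibolob > wipibolop > wipivolop  (by vowel merger, final devoicing, unconditioned shift)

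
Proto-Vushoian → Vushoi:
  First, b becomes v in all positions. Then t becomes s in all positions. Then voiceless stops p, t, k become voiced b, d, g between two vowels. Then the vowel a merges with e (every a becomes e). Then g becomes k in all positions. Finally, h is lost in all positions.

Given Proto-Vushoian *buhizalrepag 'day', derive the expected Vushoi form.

Vushoi: *buhizalrepag > vuhizalrepag > vuhizalrebag > vuhizelrebeg > vuhizelrebek > vuizelrebek  (by unconditioned shift, intervocalic voicing, vowel merger, unconditioned shift, h-loss)

vuizelrebek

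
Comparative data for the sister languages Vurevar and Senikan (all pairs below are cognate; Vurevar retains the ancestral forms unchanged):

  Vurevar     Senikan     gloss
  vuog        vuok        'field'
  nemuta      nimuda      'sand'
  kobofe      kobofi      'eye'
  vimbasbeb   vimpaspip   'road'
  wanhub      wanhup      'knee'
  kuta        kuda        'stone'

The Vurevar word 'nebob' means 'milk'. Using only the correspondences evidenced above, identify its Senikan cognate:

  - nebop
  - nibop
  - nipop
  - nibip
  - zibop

vimbasbeb ~ vimpaspip — Vurevar e corresponds to Senikan i after a consonant, before a labial obstruent.
vimbasbeb ~ vimpaspip, wanhub ~ wanhup — Vurevar b corresponds to Senikan p word-finally.
Applying these to Vurevar 'nebob':
  nebob → nibob   (e→i after a consonant, before a labial obstruent)
  nibob → nibop   (b→p word-finally)
So the Senikan cognate is 'nibop'.

nibop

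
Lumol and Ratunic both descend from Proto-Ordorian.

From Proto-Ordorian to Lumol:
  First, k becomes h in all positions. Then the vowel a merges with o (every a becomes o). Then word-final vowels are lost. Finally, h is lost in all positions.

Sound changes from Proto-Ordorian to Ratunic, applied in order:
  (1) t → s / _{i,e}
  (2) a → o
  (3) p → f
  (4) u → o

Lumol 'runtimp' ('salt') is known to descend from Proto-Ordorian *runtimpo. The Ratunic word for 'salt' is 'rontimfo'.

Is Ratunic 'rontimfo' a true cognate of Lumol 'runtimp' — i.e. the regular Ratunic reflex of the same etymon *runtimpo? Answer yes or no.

Derive the expected Ratunic reflex of *runtimpo:
Ratunic: *runtimpo > runsimpo > runsimfo > ronsimfo  (by palatalisation, unconditioned shift, vowel merger)
The regular Ratunic reflex would be 'ronsimfo', but the attested form is 'rontimfo'. The correspondence is irregular, so they are not cognates (the Ratunic form has a different source).

no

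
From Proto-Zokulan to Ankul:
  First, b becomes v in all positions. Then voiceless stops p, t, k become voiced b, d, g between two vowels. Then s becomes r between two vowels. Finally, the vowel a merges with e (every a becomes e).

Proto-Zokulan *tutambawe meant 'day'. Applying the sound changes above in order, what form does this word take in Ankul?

Ankul: *tutambawe
  tutambawe → tutamvawe   [unconditioned shift]
  tutamvawe → tudamvawe   [intervocalic voicing]
  tudamvawe (rule 3 does not apply)
  tudamvawe → tudemvewe   [vowel merger]
  giving Ankul tudemvewe.

tudemvewe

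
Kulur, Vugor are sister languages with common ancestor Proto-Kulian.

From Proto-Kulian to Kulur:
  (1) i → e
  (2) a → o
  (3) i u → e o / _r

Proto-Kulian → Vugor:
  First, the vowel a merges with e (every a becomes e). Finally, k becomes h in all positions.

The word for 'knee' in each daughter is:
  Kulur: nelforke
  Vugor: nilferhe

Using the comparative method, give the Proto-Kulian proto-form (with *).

*nilfarke

Position 2: Kulur has e, Vugor has i. Vugor preserves i here (none of its changes turn any other segment into i), so the proto-segment is *i.
Position 7: Kulur has k, Vugor has h. Kulur preserves k here (none of its changes turn any other segment into k), so the proto-segment is *k.
Position 5: Kulur has o, Vugor has e. Taking the neighbouring segments as reconstructed: Kulur o could go back to *a or *o or *u; Vugor e could go back to *a or *e — the one source consistent with every daughter is *a.
Continuing position by position gives *nilfarke; check it forward:
Kulur: start from *nilfarke.
  rule 1 (vowel merger): nilfarke → nelfarke
  rule 2 (vowel merger): nelfarke → nelforke
  rule 3: no change — nelforke
  ⇒ Kulur nelforke
Vugor: start from *nilfarke.
  rule 1 (vowel merger): nilfarke → nilferke
  rule 2 (unconditioned shift): nilferke → nilferhe
  ⇒ Vugor nilferhe
Only *nilfarke yields all of Kulur nelforke, Vugor nilferhe.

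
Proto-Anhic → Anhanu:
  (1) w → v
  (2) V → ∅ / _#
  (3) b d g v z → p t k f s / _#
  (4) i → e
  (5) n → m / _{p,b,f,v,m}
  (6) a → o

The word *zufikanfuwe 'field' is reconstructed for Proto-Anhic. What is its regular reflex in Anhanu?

zufekomfuf

Anhanu: start from *zufikanfuwe.
  rule 1 (unconditioned shift): zufikanfuwe → zufikanfuve
  rule 2 (apocope): zufikanfuve → zufikanfuv
  rule 3 (final devoicing): zufikanfuv → zufikanfuf
  rule 4 (vowel merger): zufikanfuf → zufekanfuf
  rule 5 (nasal place assimilation): zufekanfuf → zufekamfuf
  rule 6 (vowel merger): zufekamfuf → zufekomfuf
  ⇒ Anhanu zufekomfuf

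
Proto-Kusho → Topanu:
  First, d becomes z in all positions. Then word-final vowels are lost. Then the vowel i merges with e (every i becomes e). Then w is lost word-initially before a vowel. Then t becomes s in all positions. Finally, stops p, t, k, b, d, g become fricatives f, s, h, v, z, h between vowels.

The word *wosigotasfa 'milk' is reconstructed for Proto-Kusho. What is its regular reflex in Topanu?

osehosasf

Topanu: start from *wosigotasfa.
  rule 1: no change — wosigotasfa
  rule 2 (apocope): wosigotasfa → wosigotasf
  rule 3 (vowel merger): wosigotasf → wosegotasf
  rule 4 (glide loss): wosegotasf → osegotasf
  rule 5 (unconditioned shift): osegotasf → osegosasf
  rule 6 (intervocalic lenition): osegosasf → osehosasf
  ⇒ Topanu osehosasf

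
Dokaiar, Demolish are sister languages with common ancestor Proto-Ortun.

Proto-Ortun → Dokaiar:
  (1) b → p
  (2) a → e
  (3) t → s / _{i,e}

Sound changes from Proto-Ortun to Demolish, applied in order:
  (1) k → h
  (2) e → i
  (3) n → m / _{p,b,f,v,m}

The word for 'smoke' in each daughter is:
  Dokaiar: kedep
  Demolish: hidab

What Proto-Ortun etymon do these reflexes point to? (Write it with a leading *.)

Position 2: Dokaiar has e, Demolish has i. Taking the neighbouring segments as reconstructed: Dokaiar e could go back to *a or *e; Demolish i could go back to *e or *i — the one source consistent with every daughter is *e.
Position 4: Dokaiar has e, Demolish has a. Demolish preserves a here (none of its changes turn any other segment into a), so the proto-segment is *a.
Position 1: Dokaiar has k, Demolish has h. Dokaiar preserves k here (none of its changes turn any other segment into k), so the proto-segment is *k.
This points to *kedab. Verify forward in each daughter:
Dokaiar: start from *kedab.
  rule 1 (unconditioned shift): kedab → kedap
  rule 2 (vowel merger): kedap → kedep
  rule 3: no change — kedep
  ⇒ Dokaiar kedep
Demolish: start from *kedab.
  rule 1 (unconditioned shift): kedab → hedab
  rule 2 (vowel merger): hedab → hidab
  rule 3: no change — hidab
  ⇒ Demolish hidab
*kedab is the unique common source.

*kedab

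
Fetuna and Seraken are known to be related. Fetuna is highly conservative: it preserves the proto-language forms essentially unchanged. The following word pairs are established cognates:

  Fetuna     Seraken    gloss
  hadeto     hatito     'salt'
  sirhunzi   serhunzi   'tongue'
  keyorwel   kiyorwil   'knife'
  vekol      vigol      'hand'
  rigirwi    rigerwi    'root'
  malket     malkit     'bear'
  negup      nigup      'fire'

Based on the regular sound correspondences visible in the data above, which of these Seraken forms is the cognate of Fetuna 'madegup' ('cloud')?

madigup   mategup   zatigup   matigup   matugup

matigup

hadeto ~ hatito — Fetuna d corresponds to Seraken t between vowels (before a front vowel).
hadeto ~ hatito, keyorwel ~ kiyorwil — Fetuna e corresponds to Seraken i after a consonant, before a consonant other than r, m, n, p, b, f, v.
Applying these to Fetuna 'madegup':
  madegup → mategup   (d→t between vowels (before a front vowel))
  mategup → matigup   (e→i after a consonant, before a consonant other than r, m, n, p, b, f, v)
So the Seraken cognate is 'matigup'.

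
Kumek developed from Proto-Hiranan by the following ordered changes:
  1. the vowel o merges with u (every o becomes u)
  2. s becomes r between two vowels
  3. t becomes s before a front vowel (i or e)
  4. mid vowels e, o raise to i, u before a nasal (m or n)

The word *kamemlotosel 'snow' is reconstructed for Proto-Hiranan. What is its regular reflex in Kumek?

kamimluturel

Kumek: *kamemlotosel > kamemlutusel > kamemluturel > kamimluturel  (by vowel merger, rhotacism, pre-nasal raising)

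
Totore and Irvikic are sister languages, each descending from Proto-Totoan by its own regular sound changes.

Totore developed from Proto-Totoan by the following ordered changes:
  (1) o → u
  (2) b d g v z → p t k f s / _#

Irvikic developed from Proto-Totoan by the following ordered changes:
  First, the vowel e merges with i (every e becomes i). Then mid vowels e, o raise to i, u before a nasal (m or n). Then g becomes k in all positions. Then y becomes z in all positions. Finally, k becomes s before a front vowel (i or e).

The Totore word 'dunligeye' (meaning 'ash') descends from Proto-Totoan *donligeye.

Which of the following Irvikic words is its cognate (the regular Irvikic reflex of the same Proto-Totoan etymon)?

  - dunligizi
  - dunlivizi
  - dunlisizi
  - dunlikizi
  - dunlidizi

Irvikic: start from *donligeye.
  rule 1 (vowel merger): donligeye → donligiyi
  rule 2 (pre-nasal raising): donligiyi → dunligiyi
  rule 3 (unconditioned shift): dunligiyi → dunlikiyi
  rule 4 (unconditioned shift): dunlikiyi → dunlikizi
  rule 5 (palatalisation): dunlikizi → dunlisizi
  ⇒ Irvikic dunlisizi
Only 'dunlisizi' matches the regular Irvikic development of *donligeye.

dunlisizi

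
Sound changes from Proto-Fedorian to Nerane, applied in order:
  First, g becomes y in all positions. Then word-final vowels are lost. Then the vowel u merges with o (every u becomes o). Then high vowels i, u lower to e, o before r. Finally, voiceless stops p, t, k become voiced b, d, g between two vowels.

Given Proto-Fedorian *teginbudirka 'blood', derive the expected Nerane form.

Nerane: *teginbudirka > teyinbudirka > teyinbudirk > teyinbodirk > teyinboderk  (by unconditioned shift, apocope, vowel merger, pre-rhotic lowering)

teyinboderk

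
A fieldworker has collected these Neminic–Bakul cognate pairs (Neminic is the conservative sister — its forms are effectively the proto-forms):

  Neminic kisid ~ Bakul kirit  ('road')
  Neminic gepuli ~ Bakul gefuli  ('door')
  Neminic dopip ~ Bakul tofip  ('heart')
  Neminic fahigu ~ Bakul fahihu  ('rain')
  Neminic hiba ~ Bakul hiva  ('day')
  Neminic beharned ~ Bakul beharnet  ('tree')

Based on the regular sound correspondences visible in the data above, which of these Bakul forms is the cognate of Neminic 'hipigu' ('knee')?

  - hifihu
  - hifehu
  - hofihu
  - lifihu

dopip ~ tofip — Neminic p corresponds to Bakul f between vowels (before a front vowel).
fahigu ~ fahihu — Neminic g corresponds to Bakul h between vowels (before a back vowel).
Applying these to Neminic 'hipigu':
  hipigu → hifigu   (p→f between vowels (before a front vowel))
  hifigu → hifihu   (g→h between vowels (before a back vowel))
So the Bakul cognate is 'hifihu'.

hifihu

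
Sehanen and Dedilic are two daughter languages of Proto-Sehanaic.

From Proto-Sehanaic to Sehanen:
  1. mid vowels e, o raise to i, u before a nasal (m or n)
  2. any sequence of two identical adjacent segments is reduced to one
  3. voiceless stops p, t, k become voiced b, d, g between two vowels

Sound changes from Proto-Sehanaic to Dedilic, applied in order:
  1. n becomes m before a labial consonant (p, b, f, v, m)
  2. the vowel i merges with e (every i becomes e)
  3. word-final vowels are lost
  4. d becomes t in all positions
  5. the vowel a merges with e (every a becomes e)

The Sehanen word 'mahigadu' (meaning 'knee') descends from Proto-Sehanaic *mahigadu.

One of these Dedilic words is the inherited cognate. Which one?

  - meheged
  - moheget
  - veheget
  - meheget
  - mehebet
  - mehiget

Dedilic: start from *mahigadu.
  rule 1: no change — mahigadu
  rule 2 (vowel merger): mahigadu → mahegadu
  rule 3 (apocope): mahegadu → mahegad
  rule 4 (unconditioned shift): mahegad → mahegat
  rule 5 (vowel merger): mahegat → meheget
  ⇒ Dedilic meheget
Only 'meheget' matches the regular Dedilic development of *mahigadu.

meheget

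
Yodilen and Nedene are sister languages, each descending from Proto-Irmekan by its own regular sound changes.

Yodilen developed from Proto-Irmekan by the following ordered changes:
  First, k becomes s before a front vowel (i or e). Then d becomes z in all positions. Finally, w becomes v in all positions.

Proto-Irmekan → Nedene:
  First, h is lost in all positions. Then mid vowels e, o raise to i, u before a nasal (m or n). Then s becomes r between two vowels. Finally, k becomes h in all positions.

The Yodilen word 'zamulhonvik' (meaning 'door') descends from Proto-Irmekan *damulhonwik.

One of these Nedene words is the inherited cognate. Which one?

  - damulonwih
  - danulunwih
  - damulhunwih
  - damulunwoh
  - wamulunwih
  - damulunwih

damulunwih

Nedene: start from *damulhonwik.
  rule 1 (h-loss): damulhonwik → damulonwik
  rule 2 (pre-nasal raising): damulonwik → damulunwik
  rule 3: no change — damulunwik
  rule 4 (unconditioned shift): damulunwik → damulunwih
  ⇒ Nedene damulunwih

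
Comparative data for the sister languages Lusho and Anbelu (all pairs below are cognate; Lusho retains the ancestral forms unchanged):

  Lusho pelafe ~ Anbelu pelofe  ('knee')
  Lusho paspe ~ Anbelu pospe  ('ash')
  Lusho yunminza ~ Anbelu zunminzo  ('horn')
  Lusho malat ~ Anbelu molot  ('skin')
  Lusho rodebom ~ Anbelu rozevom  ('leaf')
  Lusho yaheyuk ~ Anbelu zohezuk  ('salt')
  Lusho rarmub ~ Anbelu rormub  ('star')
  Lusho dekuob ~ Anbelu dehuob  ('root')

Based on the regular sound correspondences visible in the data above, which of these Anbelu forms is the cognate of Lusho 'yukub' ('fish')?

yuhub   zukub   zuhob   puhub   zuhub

yunminza ~ zunminzo — Lusho y corresponds to Anbelu z word-initially before a back vowel.
dekuob ~ dehuob — Lusho k corresponds to Anbelu h between vowels (before a back vowel).
Applying these to Lusho 'yukub':
  yukub → zukub   (y→z word-initially before a back vowel)
  zukub → zuhub   (k→h between vowels (before a back vowel))
So the Anbelu cognate is 'zuhub'.

zuhub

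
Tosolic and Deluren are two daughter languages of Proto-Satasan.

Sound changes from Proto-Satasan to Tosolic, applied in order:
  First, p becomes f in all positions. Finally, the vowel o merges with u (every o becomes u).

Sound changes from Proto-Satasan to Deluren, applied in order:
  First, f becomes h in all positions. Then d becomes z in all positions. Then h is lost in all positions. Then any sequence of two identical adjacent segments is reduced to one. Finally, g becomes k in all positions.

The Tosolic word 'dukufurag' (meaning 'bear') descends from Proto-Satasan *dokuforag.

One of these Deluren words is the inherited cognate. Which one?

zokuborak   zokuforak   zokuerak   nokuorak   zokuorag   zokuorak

zokuorak

Deluren: *dokuforag
  dokuforag → dokuhorag   [unconditioned shift]
  dokuhorag → zokuhorag   [unconditioned shift]
  zokuhorag → zokuorag   [h-loss]
  zokuorag (rule 4 does not apply)
  zokuorag → zokuorak   [unconditioned shift]
  giving Deluren zokuorak.
Among the options, 'zokuorak' alone shows every Deluren change applied in order.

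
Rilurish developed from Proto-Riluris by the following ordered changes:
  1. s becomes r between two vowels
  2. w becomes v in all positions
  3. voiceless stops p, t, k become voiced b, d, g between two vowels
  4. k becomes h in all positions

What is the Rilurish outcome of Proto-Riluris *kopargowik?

Rilurish: start from *kopargowik.
  rule 1: no change — kopargowik
  rule 2 (unconditioned shift): kopargowik → kopargovik
  rule 3 (intervocalic voicing): kopargovik → kobargovik
  rule 4 (unconditioned shift): kobargovik → hobargovih
  ⇒ Rilurish hobargovih

hobargovih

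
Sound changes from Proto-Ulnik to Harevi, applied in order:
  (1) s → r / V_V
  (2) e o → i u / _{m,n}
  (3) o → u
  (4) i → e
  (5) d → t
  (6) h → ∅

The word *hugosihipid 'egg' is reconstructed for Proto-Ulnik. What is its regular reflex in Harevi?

Harevi: start from *hugosihipid.
  rule 1 (rhotacism): hugosihipid → hugorihipid
  rule 2: no change — hugorihipid
  rule 3 (vowel merger): hugorihipid → hugurihipid
  rule 4 (vowel merger): hugurihipid → hugureheped
  rule 5 (unconditioned shift): hugureheped → hugurehepet
  rule 6 (h-loss): hugurehepet → ugureepet
  ⇒ Harevi ugureepet

ugureepet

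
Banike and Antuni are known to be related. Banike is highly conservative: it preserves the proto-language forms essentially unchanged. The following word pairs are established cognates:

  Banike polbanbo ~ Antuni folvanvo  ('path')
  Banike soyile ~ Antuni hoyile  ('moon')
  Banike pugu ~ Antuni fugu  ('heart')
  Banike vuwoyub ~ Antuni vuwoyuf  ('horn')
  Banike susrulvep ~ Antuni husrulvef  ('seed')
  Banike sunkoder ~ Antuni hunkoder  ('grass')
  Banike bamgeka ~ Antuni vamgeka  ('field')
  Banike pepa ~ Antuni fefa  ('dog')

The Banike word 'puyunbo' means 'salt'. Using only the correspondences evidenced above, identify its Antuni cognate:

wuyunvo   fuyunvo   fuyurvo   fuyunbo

pugu ~ fugu — Banike p corresponds to Antuni f word-initially before a back vowel.
polbanbo ~ folvanvo — Banike b corresponds to Antuni v after a consonant, before a back vowel.
Applying these to Banike 'puyunbo':
  puyunbo → fuyunbo   (p→f word-initially before a back vowel)
  fuyunbo → fuyunvo   (b→v after a consonant, before a back vowel)
So the Antuni cognate is 'fuyunvo'.

fuyunvo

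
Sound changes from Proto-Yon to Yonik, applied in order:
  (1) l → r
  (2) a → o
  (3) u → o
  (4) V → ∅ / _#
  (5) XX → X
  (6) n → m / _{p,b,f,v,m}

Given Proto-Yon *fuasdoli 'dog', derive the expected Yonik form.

fosdor

Yonik: *fuasdoli > fuasdori > fuosdori > foosdori > foosdor > fosdor  (by unconditioned shift, vowel merger, vowel merger, apocope, degemination)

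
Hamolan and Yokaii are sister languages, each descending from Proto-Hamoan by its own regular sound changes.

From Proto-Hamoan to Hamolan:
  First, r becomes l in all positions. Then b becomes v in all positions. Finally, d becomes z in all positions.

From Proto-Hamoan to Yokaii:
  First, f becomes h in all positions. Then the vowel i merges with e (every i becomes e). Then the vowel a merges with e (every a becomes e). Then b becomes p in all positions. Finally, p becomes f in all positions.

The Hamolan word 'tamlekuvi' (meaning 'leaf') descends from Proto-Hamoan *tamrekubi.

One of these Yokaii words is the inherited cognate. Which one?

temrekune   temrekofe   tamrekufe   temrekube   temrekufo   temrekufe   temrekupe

Yokaii: *tamrekubi
  tamrekubi (rule 1 does not apply)
  tamrekubi → tamrekube   [vowel merger]
  tamrekube → temrekube   [vowel merger]
  temrekube → temrekupe   [unconditioned shift]
  temrekupe → temrekufe   [unconditioned shift]
  giving Yokaii temrekufe.
Among the options, 'temrekufe' alone shows every Yokaii change applied in order.

temrekufe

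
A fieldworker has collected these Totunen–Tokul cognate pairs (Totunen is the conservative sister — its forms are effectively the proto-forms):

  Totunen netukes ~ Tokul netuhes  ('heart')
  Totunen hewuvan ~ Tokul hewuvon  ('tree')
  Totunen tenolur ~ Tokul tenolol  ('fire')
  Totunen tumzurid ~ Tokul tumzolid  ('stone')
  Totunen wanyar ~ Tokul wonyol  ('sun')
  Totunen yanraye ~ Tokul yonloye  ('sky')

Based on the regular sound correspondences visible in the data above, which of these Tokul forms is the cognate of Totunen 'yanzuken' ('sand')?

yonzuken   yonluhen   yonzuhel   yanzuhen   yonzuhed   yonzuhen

yonzuhen

hewuvan ~ hewuvon, wanyar ~ wonyol — Totunen a corresponds to Tokul o after a consonant, before a nasal.
netukes ~ netuhes — Totunen k corresponds to Tokul h between vowels (before a front vowel).
Applying these to Totunen 'yanzuken':
  yanzuken → yonzuken   (a→o after a consonant, before a nasal)
  yonzuken → yonzuhen   (k→h between vowels (before a front vowel))
So the Tokul cognate is 'yonzuhen'.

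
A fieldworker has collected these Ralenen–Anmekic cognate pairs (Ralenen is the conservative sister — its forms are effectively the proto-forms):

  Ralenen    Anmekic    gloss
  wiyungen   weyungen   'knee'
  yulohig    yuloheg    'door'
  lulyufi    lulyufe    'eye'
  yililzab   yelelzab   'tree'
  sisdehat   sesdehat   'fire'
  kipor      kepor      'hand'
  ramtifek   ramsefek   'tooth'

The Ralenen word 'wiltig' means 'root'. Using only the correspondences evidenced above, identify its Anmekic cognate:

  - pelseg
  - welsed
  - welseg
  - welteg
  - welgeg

welseg

wiyungen ~ weyungen, yulohig ~ yuloheg — Ralenen i corresponds to Anmekic e after a consonant, before a consonant other than r, m, n, p, b, f, v.
ramtifek ~ ramsefek — Ralenen t corresponds to Anmekic s after a consonant, before a front vowel.
Applying these to Ralenen 'wiltig':
  wiltig → weltig   (i→e after a consonant, before a consonant other than r, m, n, p, b, f, v)
  weltig → welsig   (t→s after a consonant, before a front vowel)
  welsig → welseg   (i→e after a consonant, before a consonant other than r, m, n, p, b, f, v)
So the Anmekic cognate is 'welseg'.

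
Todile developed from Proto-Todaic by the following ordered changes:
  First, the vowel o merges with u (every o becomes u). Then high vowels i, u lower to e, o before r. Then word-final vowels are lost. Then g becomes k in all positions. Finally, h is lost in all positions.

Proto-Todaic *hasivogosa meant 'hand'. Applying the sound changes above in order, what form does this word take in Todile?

asivukus

Todile: *hasivogosa
  hasivogosa → hasivugusa   [vowel merger]
  hasivugusa (rule 2 does not apply)
  hasivugusa → hasivugus   [apocope]
  hasivugus → hasivukus   [unconditioned shift]
  hasivukus → asivukus   [h-loss]
  giving Todile asivukus.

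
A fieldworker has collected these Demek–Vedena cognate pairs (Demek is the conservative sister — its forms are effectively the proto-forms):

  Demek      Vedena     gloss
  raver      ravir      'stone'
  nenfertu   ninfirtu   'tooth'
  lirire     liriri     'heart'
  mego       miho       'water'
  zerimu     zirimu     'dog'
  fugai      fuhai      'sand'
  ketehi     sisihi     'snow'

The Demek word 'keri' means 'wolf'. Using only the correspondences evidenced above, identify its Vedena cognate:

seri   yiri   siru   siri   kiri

siri

ketehi ~ sisihi — Demek k corresponds to Vedena s word-initially before a front vowel.
raver ~ ravir, nenfertu ~ ninfirtu — Demek e corresponds to Vedena i after a consonant, before r.
Applying these to Demek 'keri':
  keri → seri   (k→s word-initially before a front vowel)
  seri → siri   (e→i after a consonant, before r)
So the Vedena cognate is 'siri'.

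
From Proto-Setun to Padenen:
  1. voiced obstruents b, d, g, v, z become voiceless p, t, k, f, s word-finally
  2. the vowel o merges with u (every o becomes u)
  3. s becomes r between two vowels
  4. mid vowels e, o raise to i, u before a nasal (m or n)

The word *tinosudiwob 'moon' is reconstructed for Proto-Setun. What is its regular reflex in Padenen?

Padenen: start from *tinosudiwob.
  rule 1 (final devoicing): tinosudiwob → tinosudiwop
  rule 2 (vowel merger): tinosudiwop → tinusudiwup
  rule 3 (rhotacism): tinusudiwup → tinurudiwup
  rule 4: no change — tinurudiwup
  ⇒ Padenen tinurudiwup

tinurudiwup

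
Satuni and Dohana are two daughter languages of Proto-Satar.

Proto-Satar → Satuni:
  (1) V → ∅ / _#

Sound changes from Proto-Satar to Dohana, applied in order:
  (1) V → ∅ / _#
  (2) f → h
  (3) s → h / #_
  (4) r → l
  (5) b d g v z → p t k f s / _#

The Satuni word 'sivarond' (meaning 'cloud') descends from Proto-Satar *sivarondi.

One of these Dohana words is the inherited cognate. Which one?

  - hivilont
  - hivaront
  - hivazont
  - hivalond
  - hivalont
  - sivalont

Dohana: *sivarondi
  sivarondi → sivarond   [apocope]
  sivarond (rule 2 does not apply)
  sivarond → hivarond   [debuccalisation]
  hivarond → hivalond   [unconditioned shift]
  hivalond → hivalont   [final devoicing]
  giving Dohana hivalont.
Only 'hivalont' matches the regular Dohana development of *sivarondi.

hivalont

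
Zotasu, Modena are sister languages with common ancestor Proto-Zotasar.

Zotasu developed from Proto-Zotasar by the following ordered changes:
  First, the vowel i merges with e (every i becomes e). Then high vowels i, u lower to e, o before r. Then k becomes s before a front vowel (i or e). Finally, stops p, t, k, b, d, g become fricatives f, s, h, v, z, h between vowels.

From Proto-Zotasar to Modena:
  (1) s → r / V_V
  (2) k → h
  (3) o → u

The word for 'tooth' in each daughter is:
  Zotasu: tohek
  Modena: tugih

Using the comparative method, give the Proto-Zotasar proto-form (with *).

*togik

Position 2: Zotasu has o, Modena has u. Taking the neighbouring segments as reconstructed: Zotasu o can only go back to *o; Modena u could go back to *o or *u — the one source consistent with every daughter is *o.
Position 4: Zotasu has e, Modena has i. Modena preserves i here (none of its changes turn any other segment into i), so the proto-segment is *i.
Continuing position by position gives *togik; check it forward:
Zotasu: *togik > togek > tohek  (by vowel merger, intervocalic lenition)
Modena: start from *togik.
  rule 1: no change — togik
  rule 2 (unconditioned shift): togik → togih
  rule 3 (vowel merger): togih → tugih
  ⇒ Modena tugih
No other proto-form is consistent with every reflex, so the reconstruction is *togik.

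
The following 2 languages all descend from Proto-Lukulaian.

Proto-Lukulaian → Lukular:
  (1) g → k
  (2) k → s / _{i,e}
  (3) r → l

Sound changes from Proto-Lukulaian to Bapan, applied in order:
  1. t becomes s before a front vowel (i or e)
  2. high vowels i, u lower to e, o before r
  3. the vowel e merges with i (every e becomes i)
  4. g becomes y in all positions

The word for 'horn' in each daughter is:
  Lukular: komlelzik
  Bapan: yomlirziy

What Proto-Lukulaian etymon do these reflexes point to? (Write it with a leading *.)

Position 9: Lukular has k, Bapan has y. Taking the neighbouring segments as reconstructed: Lukular k could go back to *k or *g; Bapan y could go back to *g or *y — the one source consistent with every daughter is *g.
Position 5: Lukular has e, Bapan has i. Lukular preserves e here (none of its changes turn any other segment into e), so the proto-segment is *e.
Position 6: Lukular has l, Bapan has r. Bapan preserves r here (none of its changes turn any other segment into r), so the proto-segment is *r.
Continuing position by position gives *gomlerzig; check it forward:
Lukular: *gomlerzig
  gomlerzig → komlerzik   [unconditioned shift]
  komlerzik (rule 2 does not apply)
  komlerzik → komlelzik   [unconditioned shift]
  giving Lukular komlelzik.
Bapan: start from *gomlerzig.
  rule 1: no change — gomlerzig
  rule 2: no change — gomlerzig
  rule 3 (vowel merger): gomlerzig → gomlirzig
  rule 4 (unconditioned shift): gomlirzig → yomlirziy
  ⇒ Bapan yomlirziy
*gomlerzig is the unique common source.

*gomlerzig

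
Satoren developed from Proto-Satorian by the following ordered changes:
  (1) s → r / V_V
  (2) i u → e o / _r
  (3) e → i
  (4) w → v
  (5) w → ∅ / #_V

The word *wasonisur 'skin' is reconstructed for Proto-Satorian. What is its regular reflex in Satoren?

varoniror

Satoren: start from *wasonisur.
  rule 1 (rhotacism): wasonisur → waronirur
  rule 2 (pre-rhotic lowering): waronirur → waroneror
  rule 3 (vowel merger): waroneror → waroniror
  rule 4 (unconditioned shift): waroniror → varoniror
  rule 5: no change — varoniror
  ⇒ Satoren varoniror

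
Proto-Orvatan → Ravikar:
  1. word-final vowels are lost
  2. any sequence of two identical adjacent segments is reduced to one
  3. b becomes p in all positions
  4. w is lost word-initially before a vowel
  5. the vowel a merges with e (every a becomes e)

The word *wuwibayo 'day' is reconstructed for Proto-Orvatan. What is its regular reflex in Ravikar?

uwipey

Ravikar: start from *wuwibayo.
  rule 1 (apocope): wuwibayo → wuwibay
  rule 2: no change — wuwibay
  rule 3 (unconditioned shift): wuwibay → wuwipay
  rule 4 (glide loss): wuwipay → uwipay
  rule 5 (vowel merger): uwipay → uwipey
  ⇒ Ravikar uwipey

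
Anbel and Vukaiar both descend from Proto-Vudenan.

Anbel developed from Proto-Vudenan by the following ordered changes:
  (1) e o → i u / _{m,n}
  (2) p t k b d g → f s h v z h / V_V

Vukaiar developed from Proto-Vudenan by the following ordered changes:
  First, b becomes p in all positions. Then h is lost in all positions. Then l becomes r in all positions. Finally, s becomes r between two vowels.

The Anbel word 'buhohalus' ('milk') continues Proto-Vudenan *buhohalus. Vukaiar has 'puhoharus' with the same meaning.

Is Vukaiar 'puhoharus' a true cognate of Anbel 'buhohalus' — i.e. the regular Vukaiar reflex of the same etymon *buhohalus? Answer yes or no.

Derive the expected Vukaiar reflex of *buhohalus:
Vukaiar: *buhohalus > puhohalus > puoalus > puoarus  (by unconditioned shift, h-loss, unconditioned shift)
The regular Vukaiar reflex would be 'puoarus', but the attested form is 'puhoharus'. The correspondence is irregular, so they are not cognates (the Vukaiar form has a different source).

no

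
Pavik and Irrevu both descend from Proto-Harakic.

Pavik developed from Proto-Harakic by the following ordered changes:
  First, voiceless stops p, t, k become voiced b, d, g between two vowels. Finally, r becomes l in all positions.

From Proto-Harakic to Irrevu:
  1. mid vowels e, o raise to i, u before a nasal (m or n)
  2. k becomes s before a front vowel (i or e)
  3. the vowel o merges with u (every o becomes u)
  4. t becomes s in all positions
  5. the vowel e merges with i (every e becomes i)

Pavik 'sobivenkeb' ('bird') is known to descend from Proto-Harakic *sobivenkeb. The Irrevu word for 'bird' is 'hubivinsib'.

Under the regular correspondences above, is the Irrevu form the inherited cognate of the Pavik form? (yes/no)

Derive the expected Irrevu reflex of *sobivenkeb:
Irrevu: *sobivenkeb > sobivinkeb > sobivinseb > subivinseb > subivinsib  (by pre-nasal raising, palatalisation, vowel merger, vowel merger)
The regular Irrevu reflex would be 'subivinsib', but the attested form is 'hubivinsib'. The correspondence is irregular, so they are not cognates (the Irrevu form has a different source).

no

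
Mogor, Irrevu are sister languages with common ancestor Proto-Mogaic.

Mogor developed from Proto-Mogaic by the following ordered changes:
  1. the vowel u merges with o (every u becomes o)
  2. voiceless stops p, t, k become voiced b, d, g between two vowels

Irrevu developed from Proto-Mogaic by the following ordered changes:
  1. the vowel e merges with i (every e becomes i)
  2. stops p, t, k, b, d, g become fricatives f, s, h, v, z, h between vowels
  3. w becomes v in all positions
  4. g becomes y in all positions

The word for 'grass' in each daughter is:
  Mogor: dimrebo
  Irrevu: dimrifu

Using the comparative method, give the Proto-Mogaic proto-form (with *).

Position 5: Mogor has e, Irrevu has i. Mogor preserves e here (none of its changes turn any other segment into e), so the proto-segment is *e.
Position 6: Mogor has b, Irrevu has f. Taking the neighbouring segments as reconstructed: Mogor b could go back to *p or *b; Irrevu f could go back to *p or *f — the one source consistent with every daughter is *p.
Position 7: Mogor has o, Irrevu has u. Irrevu preserves u here (none of its changes turn any other segment into u), so the proto-segment is *u.
Verify the candidate proto-form against each daughter:
Mogor: *dimrepu
  dimrepu → dimrepo   [vowel merger]
  dimrepo → dimrebo   [intervocalic voicing]
  giving Mogor dimrebo.
Irrevu: *dimrepu > dimripu > dimrifu  (by vowel merger, intervocalic lenition)
Only *dimrepu yields all of Mogor dimrebo, Irrevu dimrifu.

*dimrepu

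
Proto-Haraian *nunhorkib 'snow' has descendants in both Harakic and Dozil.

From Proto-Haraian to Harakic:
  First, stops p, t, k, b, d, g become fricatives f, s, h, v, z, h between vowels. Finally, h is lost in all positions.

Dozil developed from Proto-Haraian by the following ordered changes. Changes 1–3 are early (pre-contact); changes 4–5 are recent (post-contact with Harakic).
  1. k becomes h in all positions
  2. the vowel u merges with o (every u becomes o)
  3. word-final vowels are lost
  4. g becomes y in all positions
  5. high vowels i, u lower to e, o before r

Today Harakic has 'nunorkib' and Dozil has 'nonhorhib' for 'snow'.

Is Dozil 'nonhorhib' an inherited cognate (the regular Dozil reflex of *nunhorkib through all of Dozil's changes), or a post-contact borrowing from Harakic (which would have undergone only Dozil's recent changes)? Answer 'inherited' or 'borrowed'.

inherited

If inherited, *nunhorkib would pass through all of Dozil's changes:
Dozil: *nunhorkib > nunhorhib > nonhorhib  (by unconditioned shift, vowel merger)
If borrowed from Harakic 'nunorkib' after the early changes, it would undergo only the recent ones:
  rule 4 (unconditioned shift): no change (nunorkib)
  rule 5 (pre-rhotic lowering): no change (nunorkib)
  ⇒ as a loan: nunorkib
Dozil 'nonhorhib' matches the inherited outcome exactly, so it is an inherited cognate, not a loan.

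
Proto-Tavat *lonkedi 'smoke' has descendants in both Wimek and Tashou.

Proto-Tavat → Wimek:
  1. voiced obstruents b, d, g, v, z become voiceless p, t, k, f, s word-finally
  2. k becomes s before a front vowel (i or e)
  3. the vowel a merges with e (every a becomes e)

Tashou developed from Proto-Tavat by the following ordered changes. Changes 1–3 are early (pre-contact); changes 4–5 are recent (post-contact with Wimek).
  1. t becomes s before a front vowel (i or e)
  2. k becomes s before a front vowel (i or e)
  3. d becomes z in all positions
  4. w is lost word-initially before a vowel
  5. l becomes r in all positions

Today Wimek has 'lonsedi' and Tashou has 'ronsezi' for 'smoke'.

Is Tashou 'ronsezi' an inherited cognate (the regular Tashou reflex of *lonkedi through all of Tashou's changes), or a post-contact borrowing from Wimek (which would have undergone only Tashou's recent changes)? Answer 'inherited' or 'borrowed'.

If inherited, *lonkedi would pass through all of Tashou's changes:
Tashou: *lonkedi > lonsedi > lonsezi > ronsezi  (by palatalisation, unconditioned shift, unconditioned shift)
If borrowed from Wimek 'lonsedi' after the early changes, it would undergo only the recent ones:
  rule 4 (glide loss): no change (lonsedi)
  rule 5 (unconditioned shift): lonsedi → ronsedi
  ⇒ as a loan: ronsedi
Tashou 'ronsezi' matches the inherited outcome exactly, so it is an inherited cognate, not a loan.

inherited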